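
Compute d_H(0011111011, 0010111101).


XOR: 0001000110
Count of 1s: 3

3


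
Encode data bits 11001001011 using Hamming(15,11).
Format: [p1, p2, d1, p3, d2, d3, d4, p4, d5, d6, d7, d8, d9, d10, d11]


Parity bits: p1=0, p2=1, p3=0, p4=0

011010001001011


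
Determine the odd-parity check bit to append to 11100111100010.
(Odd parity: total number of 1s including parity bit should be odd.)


Number of 1s in data: 8
Parity bit: 1

1


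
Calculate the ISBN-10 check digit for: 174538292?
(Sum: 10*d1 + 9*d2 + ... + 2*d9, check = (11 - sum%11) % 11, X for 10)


Weighted sum: 237
237 mod 11 = 6

Check digit: 5


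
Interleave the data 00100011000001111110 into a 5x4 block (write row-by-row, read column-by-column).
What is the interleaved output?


Matrix:
  0010
  0011
  0000
  0111
  1110
Read columns: 00001000111101101010

00001000111101101010


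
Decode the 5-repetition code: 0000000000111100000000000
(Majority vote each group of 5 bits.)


Groups: 00000, 00000, 11110, 00000, 00000
Majority votes: 00100

00100


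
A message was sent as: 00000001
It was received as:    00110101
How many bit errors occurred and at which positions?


XOR: 00110100

3 error(s) at position(s): 2, 3, 5


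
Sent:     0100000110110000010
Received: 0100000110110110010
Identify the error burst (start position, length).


XOR: 0000000000000110000

Burst at position 13, length 2


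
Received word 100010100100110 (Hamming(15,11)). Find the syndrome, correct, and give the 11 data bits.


Syndrome = 10: error at position 10

Data: 01010000110 (corrected bit 10)


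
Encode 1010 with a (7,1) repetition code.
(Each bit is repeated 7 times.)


Each bit -> 7 copies

1111111000000011111110000000


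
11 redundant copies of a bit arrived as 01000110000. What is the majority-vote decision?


Ones: 3 out of 11
Threshold: 6

0 (3/11 voted 1)


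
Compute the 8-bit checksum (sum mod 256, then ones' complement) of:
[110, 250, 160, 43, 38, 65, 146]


Sum = 812 mod 256 = 44
Complement = 211

211


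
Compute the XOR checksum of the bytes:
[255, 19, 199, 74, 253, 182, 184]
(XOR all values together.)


XOR chain: 255 ^ 19 ^ 199 ^ 74 ^ 253 ^ 182 ^ 184 = 146

146


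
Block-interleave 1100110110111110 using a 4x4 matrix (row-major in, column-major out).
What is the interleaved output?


Matrix:
  1100
  1101
  1011
  1110
Read columns: 1111110100110110

1111110100110110


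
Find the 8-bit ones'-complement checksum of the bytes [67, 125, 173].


Sum = 365 mod 256 = 109
Complement = 146

146


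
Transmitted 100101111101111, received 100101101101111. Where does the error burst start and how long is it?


XOR: 000000010000000

Burst at position 7, length 1


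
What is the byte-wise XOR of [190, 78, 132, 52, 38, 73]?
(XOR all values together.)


XOR chain: 190 ^ 78 ^ 132 ^ 52 ^ 38 ^ 73 = 47

47


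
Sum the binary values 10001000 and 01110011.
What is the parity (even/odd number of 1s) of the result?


10001000 = 136
01110011 = 115
Sum = 251 = 11111011
1s count = 7

odd parity (7 ones in 11111011)


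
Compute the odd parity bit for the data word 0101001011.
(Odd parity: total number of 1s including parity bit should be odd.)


Number of 1s in data: 5
Parity bit: 0

0


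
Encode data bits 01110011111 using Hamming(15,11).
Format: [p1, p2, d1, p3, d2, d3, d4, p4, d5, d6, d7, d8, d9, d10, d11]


Parity bits: p1=1, p2=1, p3=1, p4=1

110111110011111


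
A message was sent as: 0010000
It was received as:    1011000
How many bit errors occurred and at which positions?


XOR: 1001000

2 error(s) at position(s): 0, 3


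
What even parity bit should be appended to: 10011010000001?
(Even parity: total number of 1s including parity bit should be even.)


Number of 1s in data: 5
Parity bit: 1

1


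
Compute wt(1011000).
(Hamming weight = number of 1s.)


Counting 1s in 1011000

3


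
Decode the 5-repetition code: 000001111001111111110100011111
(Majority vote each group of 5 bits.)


Groups: 00000, 11110, 01111, 11111, 01000, 11111
Majority votes: 011101

011101


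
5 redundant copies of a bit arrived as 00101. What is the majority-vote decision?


Ones: 2 out of 5
Threshold: 3

0 (2/5 voted 1)


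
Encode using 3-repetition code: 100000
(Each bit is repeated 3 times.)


Each bit -> 3 copies

111000000000000000


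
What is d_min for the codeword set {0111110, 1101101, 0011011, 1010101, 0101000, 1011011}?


Comparing all pairs, minimum distance: 1
Can detect 0 errors, correct 0 errors

1


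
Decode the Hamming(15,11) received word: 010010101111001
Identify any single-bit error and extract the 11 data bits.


Syndrome = 11: error at position 11

Data: 01011101001 (corrected bit 11)


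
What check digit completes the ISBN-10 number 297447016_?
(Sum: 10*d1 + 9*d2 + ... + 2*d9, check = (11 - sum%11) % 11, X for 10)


Weighted sum: 259
259 mod 11 = 6

Check digit: 5


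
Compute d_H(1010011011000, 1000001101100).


XOR: 0010010110100
Count of 1s: 5

5


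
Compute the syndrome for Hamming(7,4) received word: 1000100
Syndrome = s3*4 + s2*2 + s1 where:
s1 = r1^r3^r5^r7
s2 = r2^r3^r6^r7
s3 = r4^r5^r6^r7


s1=0, s2=0, s3=1

Syndrome = 4 (error at position 4)


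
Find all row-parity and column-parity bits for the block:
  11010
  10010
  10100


Row parities: 100
Column parities: 11100

Row P: 100, Col P: 11100, Corner: 1


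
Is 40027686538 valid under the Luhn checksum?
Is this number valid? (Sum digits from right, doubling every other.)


Luhn sum = 48
48 mod 10 = 8

Invalid (Luhn sum mod 10 = 8)


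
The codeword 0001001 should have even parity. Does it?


Number of 1s: 2

Yes, parity is correct (2 ones)


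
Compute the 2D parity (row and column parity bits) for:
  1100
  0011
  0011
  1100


Row parities: 0000
Column parities: 0000

Row P: 0000, Col P: 0000, Corner: 0


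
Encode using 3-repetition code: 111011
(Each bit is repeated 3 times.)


Each bit -> 3 copies

111111111000111111


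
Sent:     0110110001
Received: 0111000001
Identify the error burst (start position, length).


XOR: 0001110000

Burst at position 3, length 3


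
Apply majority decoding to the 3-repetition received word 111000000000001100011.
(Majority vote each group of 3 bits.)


Groups: 111, 000, 000, 000, 001, 100, 011
Majority votes: 1000001

1000001


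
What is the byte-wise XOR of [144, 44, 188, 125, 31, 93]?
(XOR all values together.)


XOR chain: 144 ^ 44 ^ 188 ^ 125 ^ 31 ^ 93 = 63

63


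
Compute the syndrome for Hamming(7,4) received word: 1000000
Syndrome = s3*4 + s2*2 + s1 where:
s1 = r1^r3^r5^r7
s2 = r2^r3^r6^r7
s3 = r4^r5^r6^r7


s1=1, s2=0, s3=0

Syndrome = 1 (error at position 1)


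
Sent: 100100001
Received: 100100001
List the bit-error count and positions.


XOR: 000000000

0 errors (received matches sent)


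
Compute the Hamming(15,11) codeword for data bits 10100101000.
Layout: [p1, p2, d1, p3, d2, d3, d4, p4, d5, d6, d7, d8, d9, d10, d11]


Parity bits: p1=1, p2=1, p3=0, p4=0

111001000101000


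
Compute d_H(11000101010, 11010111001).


XOR: 00010010011
Count of 1s: 4

4


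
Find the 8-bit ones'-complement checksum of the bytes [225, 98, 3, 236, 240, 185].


Sum = 987 mod 256 = 219
Complement = 36

36


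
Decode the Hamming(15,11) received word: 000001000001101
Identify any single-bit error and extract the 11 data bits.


Syndrome = 8: error at position 8

Data: 00100001101 (corrected bit 8)


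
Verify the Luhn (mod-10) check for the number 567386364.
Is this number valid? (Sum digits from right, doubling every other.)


Luhn sum = 42
42 mod 10 = 2

Invalid (Luhn sum mod 10 = 2)


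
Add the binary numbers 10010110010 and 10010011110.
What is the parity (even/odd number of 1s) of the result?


10010110010 = 1202
10010011110 = 1182
Sum = 2384 = 100101010000
1s count = 4

even parity (4 ones in 100101010000)


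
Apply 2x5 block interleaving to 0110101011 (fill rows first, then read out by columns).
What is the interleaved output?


Matrix:
  01101
  01011
Read columns: 0011100111

0011100111


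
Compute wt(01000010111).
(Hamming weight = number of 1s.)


Counting 1s in 01000010111

5


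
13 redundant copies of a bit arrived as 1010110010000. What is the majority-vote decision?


Ones: 5 out of 13
Threshold: 7

0 (5/13 voted 1)


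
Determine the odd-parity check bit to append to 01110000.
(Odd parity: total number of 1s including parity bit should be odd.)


Number of 1s in data: 3
Parity bit: 0

0


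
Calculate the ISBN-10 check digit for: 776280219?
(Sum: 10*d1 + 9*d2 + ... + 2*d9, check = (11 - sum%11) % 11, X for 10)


Weighted sum: 272
272 mod 11 = 8

Check digit: 3


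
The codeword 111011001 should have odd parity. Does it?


Number of 1s: 6

No, parity error (6 ones)


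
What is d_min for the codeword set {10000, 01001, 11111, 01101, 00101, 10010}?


Comparing all pairs, minimum distance: 1
Can detect 0 errors, correct 0 errors

1


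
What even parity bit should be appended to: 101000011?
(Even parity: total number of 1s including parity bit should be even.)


Number of 1s in data: 4
Parity bit: 0

0


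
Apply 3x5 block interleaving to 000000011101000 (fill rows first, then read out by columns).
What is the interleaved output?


Matrix:
  00000
  00111
  01000
Read columns: 000001010010010

000001010010010


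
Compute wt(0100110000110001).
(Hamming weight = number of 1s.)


Counting 1s in 0100110000110001

6


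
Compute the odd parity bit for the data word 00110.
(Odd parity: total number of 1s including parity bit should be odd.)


Number of 1s in data: 2
Parity bit: 1

1


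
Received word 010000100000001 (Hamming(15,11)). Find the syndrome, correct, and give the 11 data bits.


Syndrome = 10: error at position 10

Data: 00010100001 (corrected bit 10)


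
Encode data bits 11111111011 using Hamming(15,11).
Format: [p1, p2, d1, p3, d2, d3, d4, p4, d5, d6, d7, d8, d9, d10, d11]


Parity bits: p1=0, p2=1, p3=0, p4=0

011011101111011


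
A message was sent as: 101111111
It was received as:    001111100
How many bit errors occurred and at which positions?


XOR: 100000011

3 error(s) at position(s): 0, 7, 8


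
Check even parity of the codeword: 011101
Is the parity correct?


Number of 1s: 4

Yes, parity is correct (4 ones)


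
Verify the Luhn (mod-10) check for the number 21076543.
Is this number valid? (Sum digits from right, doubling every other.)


Luhn sum = 31
31 mod 10 = 1

Invalid (Luhn sum mod 10 = 1)


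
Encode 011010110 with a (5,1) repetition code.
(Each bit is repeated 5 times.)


Each bit -> 5 copies

000001111111111000001111100000111111111100000


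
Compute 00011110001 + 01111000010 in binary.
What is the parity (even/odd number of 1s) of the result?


00011110001 = 241
01111000010 = 962
Sum = 1203 = 10010110011
1s count = 6

even parity (6 ones in 10010110011)


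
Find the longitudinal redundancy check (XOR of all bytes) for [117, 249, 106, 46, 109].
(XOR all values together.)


XOR chain: 117 ^ 249 ^ 106 ^ 46 ^ 109 = 165

165


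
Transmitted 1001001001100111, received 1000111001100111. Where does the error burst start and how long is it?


XOR: 0001110000000000

Burst at position 3, length 3


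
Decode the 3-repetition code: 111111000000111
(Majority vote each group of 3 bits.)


Groups: 111, 111, 000, 000, 111
Majority votes: 11001

11001


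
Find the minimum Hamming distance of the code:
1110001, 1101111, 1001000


Comparing all pairs, minimum distance: 4
Can detect 3 errors, correct 1 errors

4


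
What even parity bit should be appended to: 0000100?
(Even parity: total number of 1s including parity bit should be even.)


Number of 1s in data: 1
Parity bit: 1

1


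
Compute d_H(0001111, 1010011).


XOR: 1011100
Count of 1s: 4

4


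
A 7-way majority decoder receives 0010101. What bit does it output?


Ones: 3 out of 7
Threshold: 4

0 (3/7 voted 1)


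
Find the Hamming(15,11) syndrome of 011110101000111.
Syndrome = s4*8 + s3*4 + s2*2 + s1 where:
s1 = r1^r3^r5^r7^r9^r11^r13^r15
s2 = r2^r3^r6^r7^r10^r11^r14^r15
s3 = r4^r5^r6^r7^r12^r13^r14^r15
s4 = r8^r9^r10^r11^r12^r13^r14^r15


s1=0, s2=1, s3=0, s4=0

Syndrome = 2 (error at position 2)


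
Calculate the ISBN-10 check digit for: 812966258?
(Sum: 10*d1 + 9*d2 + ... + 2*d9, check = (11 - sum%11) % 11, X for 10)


Weighted sum: 273
273 mod 11 = 9

Check digit: 2


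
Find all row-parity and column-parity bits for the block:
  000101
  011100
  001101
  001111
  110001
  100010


Row parities: 011010
Column parities: 001000

Row P: 011010, Col P: 001000, Corner: 1


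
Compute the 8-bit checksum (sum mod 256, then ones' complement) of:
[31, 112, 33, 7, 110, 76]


Sum = 369 mod 256 = 113
Complement = 142

142


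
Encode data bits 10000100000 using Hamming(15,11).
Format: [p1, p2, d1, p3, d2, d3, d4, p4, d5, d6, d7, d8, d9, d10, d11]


Parity bits: p1=1, p2=0, p3=0, p4=1

101000010100000


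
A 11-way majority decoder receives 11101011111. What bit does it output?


Ones: 9 out of 11
Threshold: 6

1 (9/11 voted 1)


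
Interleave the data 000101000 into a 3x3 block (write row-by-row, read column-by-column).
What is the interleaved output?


Matrix:
  000
  101
  000
Read columns: 010000010

010000010


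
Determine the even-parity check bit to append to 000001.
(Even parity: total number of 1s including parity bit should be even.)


Number of 1s in data: 1
Parity bit: 1

1


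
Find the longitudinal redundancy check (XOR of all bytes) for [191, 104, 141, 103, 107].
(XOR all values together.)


XOR chain: 191 ^ 104 ^ 141 ^ 103 ^ 107 = 86

86


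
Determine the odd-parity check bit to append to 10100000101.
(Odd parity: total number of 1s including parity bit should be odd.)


Number of 1s in data: 4
Parity bit: 1

1


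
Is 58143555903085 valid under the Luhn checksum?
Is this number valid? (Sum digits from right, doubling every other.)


Luhn sum = 59
59 mod 10 = 9

Invalid (Luhn sum mod 10 = 9)


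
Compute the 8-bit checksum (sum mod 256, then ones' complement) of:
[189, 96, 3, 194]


Sum = 482 mod 256 = 226
Complement = 29

29


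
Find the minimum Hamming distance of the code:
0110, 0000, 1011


Comparing all pairs, minimum distance: 2
Can detect 1 errors, correct 0 errors

2


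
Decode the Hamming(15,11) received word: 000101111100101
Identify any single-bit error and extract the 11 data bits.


Syndrome = 12: error at position 12

Data: 00111101101 (corrected bit 12)


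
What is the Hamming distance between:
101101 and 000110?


XOR: 101011
Count of 1s: 4

4


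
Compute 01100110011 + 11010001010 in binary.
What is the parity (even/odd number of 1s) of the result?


01100110011 = 819
11010001010 = 1674
Sum = 2493 = 100110111101
1s count = 8

even parity (8 ones in 100110111101)


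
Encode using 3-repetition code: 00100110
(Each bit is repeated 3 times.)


Each bit -> 3 copies

000000111000000111111000


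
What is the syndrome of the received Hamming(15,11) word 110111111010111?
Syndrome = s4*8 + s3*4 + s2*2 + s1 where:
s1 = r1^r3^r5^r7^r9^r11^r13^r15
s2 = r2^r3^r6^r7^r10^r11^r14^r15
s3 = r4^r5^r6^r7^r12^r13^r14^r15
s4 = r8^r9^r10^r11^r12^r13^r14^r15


s1=1, s2=0, s3=1, s4=0

Syndrome = 5 (error at position 5)


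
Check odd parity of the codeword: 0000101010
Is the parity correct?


Number of 1s: 3

Yes, parity is correct (3 ones)


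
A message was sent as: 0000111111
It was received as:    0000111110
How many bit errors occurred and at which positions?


XOR: 0000000001

1 error(s) at position(s): 9


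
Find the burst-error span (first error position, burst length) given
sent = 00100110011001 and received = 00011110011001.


XOR: 00111000000000

Burst at position 2, length 3


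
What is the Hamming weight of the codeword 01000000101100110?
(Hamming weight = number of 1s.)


Counting 1s in 01000000101100110

6


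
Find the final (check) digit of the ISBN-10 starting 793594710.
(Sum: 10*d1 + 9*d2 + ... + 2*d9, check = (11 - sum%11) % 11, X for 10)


Weighted sum: 315
315 mod 11 = 7

Check digit: 4


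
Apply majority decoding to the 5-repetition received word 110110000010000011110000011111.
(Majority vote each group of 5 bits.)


Groups: 11011, 00000, 10000, 01111, 00000, 11111
Majority votes: 100101

100101


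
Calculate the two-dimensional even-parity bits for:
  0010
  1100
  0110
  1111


Row parities: 1000
Column parities: 0111

Row P: 1000, Col P: 0111, Corner: 1


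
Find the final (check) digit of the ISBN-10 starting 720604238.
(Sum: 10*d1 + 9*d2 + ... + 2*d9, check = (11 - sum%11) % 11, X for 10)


Weighted sum: 183
183 mod 11 = 7

Check digit: 4


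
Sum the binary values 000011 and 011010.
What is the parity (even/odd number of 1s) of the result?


000011 = 3
011010 = 26
Sum = 29 = 11101
1s count = 4

even parity (4 ones in 11101)


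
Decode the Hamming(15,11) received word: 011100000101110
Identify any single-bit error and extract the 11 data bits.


Syndrome = 0: no error detected

Data: 10000101110 (no errors)


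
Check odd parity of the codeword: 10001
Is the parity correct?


Number of 1s: 2

No, parity error (2 ones)


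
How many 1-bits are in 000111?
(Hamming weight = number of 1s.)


Counting 1s in 000111

3


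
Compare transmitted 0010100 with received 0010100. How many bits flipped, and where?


XOR: 0000000

0 errors (received matches sent)


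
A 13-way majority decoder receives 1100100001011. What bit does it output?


Ones: 6 out of 13
Threshold: 7

0 (6/13 voted 1)


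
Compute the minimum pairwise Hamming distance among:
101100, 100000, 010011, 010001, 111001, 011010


Comparing all pairs, minimum distance: 1
Can detect 0 errors, correct 0 errors

1


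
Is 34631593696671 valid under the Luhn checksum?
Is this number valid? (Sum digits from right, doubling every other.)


Luhn sum = 62
62 mod 10 = 2

Invalid (Luhn sum mod 10 = 2)


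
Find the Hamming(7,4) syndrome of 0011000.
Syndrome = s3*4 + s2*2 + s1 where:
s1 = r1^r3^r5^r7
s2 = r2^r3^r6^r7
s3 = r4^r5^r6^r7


s1=1, s2=1, s3=1

Syndrome = 7 (error at position 7)


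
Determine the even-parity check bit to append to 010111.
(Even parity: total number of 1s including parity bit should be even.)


Number of 1s in data: 4
Parity bit: 0

0


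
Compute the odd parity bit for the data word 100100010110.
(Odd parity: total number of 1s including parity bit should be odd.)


Number of 1s in data: 5
Parity bit: 0

0


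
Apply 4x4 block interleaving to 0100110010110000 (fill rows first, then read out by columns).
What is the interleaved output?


Matrix:
  0100
  1100
  1011
  0000
Read columns: 0110110000100010

0110110000100010


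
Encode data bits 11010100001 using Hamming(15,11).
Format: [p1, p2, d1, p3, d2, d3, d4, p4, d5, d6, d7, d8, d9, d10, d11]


Parity bits: p1=0, p2=0, p3=1, p4=0

001110100100001


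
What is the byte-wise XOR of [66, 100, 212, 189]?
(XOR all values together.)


XOR chain: 66 ^ 100 ^ 212 ^ 189 = 79

79


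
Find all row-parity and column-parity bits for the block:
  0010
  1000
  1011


Row parities: 111
Column parities: 0001

Row P: 111, Col P: 0001, Corner: 1


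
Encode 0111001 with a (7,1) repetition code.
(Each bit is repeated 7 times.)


Each bit -> 7 copies

0000000111111111111111111111000000000000001111111


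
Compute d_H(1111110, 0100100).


XOR: 1011010
Count of 1s: 4

4


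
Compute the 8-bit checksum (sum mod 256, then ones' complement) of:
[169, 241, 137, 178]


Sum = 725 mod 256 = 213
Complement = 42

42


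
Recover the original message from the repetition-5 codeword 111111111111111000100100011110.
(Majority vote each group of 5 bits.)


Groups: 11111, 11111, 11111, 00010, 01000, 11110
Majority votes: 111001

111001


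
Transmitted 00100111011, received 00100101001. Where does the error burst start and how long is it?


XOR: 00000010010

Burst at position 6, length 4


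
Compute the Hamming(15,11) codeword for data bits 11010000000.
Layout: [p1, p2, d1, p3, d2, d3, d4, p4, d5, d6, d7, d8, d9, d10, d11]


Parity bits: p1=1, p2=0, p3=0, p4=0

101010100000000


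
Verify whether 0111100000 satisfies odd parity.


Number of 1s: 4

No, parity error (4 ones)


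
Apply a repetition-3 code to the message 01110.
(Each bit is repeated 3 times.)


Each bit -> 3 copies

000111111111000


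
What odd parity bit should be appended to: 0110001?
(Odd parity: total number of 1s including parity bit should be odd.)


Number of 1s in data: 3
Parity bit: 0

0


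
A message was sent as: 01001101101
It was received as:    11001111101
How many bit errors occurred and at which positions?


XOR: 10000010000

2 error(s) at position(s): 0, 6


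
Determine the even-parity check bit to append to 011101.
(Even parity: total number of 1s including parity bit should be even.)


Number of 1s in data: 4
Parity bit: 0

0


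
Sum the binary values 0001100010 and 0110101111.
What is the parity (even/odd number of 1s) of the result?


0001100010 = 98
0110101111 = 431
Sum = 529 = 1000010001
1s count = 3

odd parity (3 ones in 1000010001)


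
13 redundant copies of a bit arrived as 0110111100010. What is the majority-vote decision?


Ones: 7 out of 13
Threshold: 7

1 (7/13 voted 1)


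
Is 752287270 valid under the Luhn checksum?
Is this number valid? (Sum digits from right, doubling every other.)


Luhn sum = 34
34 mod 10 = 4

Invalid (Luhn sum mod 10 = 4)


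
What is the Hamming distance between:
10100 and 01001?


XOR: 11101
Count of 1s: 4

4


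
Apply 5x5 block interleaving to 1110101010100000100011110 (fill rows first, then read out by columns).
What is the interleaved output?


Matrix:
  11101
  01010
  10000
  01000
  11110
Read columns: 1010111011100010100110000

1010111011100010100110000


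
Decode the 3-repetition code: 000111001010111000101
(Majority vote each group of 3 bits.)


Groups: 000, 111, 001, 010, 111, 000, 101
Majority votes: 0100101

0100101


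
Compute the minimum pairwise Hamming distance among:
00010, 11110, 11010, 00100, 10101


Comparing all pairs, minimum distance: 1
Can detect 0 errors, correct 0 errors

1


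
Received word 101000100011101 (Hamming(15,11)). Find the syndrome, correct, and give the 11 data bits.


Syndrome = 0: no error detected

Data: 10010011101 (no errors)


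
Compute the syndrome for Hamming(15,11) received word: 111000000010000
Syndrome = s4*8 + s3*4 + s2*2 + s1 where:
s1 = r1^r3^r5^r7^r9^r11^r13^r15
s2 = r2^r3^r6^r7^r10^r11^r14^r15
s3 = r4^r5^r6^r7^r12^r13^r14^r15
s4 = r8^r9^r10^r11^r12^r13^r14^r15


s1=1, s2=1, s3=0, s4=1

Syndrome = 11 (error at position 11)


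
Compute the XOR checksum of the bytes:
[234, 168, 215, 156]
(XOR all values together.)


XOR chain: 234 ^ 168 ^ 215 ^ 156 = 9

9


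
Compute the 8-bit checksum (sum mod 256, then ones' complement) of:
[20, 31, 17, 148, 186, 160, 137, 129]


Sum = 828 mod 256 = 60
Complement = 195

195


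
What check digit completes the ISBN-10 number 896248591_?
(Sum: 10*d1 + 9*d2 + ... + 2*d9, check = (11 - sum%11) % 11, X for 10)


Weighted sum: 336
336 mod 11 = 6

Check digit: 5


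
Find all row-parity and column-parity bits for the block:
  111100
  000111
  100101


Row parities: 011
Column parities: 011110

Row P: 011, Col P: 011110, Corner: 0


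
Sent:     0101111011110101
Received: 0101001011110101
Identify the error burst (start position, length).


XOR: 0000110000000000

Burst at position 4, length 2


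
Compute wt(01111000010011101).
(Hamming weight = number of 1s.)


Counting 1s in 01111000010011101

9


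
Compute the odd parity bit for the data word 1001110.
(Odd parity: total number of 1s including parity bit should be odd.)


Number of 1s in data: 4
Parity bit: 1

1


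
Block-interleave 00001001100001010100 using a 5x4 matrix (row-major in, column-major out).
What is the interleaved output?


Matrix:
  0000
  1001
  1000
  0101
  0100
Read columns: 01100000110000001010

01100000110000001010


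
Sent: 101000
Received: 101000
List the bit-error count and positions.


XOR: 000000

0 errors (received matches sent)


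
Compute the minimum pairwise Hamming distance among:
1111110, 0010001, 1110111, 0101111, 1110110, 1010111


Comparing all pairs, minimum distance: 1
Can detect 0 errors, correct 0 errors

1


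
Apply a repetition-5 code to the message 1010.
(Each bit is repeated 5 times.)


Each bit -> 5 copies

11111000001111100000


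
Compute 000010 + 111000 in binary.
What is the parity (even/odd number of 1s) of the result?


000010 = 2
111000 = 56
Sum = 58 = 111010
1s count = 4

even parity (4 ones in 111010)


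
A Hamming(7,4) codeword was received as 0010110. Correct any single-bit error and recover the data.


Syndrome = 0: no error detected

Data: 1110 (no errors)


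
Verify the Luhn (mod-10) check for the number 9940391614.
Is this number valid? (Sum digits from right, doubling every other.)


Luhn sum = 55
55 mod 10 = 5

Invalid (Luhn sum mod 10 = 5)


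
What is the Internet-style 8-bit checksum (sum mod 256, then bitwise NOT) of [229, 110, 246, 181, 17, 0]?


Sum = 783 mod 256 = 15
Complement = 240

240


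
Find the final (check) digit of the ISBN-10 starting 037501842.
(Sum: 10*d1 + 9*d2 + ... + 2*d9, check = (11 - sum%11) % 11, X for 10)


Weighted sum: 171
171 mod 11 = 6

Check digit: 5


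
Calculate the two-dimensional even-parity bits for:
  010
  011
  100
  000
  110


Row parities: 10100
Column parities: 011

Row P: 10100, Col P: 011, Corner: 0


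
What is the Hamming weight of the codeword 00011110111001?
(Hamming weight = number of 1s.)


Counting 1s in 00011110111001

8


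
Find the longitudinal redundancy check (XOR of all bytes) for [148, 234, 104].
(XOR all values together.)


XOR chain: 148 ^ 234 ^ 104 = 22

22


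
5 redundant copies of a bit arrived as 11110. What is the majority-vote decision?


Ones: 4 out of 5
Threshold: 3

1 (4/5 voted 1)


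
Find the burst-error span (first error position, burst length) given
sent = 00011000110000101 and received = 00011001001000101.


XOR: 00000001111000000

Burst at position 7, length 4


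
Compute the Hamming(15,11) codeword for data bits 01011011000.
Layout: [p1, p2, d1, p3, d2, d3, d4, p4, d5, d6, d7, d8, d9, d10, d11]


Parity bits: p1=0, p2=0, p3=1, p4=1

000110111011000


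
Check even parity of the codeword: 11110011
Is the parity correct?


Number of 1s: 6

Yes, parity is correct (6 ones)


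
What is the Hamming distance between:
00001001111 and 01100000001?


XOR: 01101001110
Count of 1s: 6

6


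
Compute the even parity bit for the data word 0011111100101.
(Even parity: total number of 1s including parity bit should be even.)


Number of 1s in data: 8
Parity bit: 0

0


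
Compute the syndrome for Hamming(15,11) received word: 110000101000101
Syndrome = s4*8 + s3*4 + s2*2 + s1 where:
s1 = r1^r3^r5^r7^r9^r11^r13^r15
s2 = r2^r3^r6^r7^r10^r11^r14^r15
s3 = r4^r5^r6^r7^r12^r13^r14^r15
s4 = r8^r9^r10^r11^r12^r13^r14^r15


s1=1, s2=1, s3=1, s4=1

Syndrome = 15 (error at position 15)


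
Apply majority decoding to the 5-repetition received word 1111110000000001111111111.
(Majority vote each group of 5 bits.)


Groups: 11111, 10000, 00000, 11111, 11111
Majority votes: 10011

10011


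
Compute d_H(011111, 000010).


XOR: 011101
Count of 1s: 4

4


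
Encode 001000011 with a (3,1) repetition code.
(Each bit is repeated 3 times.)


Each bit -> 3 copies

000000111000000000000111111


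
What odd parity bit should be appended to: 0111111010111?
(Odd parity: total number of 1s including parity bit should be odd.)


Number of 1s in data: 10
Parity bit: 1

1


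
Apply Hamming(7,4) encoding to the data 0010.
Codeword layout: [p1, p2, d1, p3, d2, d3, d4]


Parity bits: p1=0, p2=1, p3=1

0101010


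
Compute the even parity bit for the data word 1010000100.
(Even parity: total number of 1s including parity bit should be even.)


Number of 1s in data: 3
Parity bit: 1

1


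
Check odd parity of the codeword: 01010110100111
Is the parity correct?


Number of 1s: 8

No, parity error (8 ones)


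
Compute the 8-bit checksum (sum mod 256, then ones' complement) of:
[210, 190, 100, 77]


Sum = 577 mod 256 = 65
Complement = 190

190


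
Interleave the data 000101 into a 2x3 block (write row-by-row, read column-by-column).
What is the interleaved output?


Matrix:
  000
  101
Read columns: 010001

010001


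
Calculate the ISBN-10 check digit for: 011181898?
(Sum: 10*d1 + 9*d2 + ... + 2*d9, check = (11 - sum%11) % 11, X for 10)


Weighted sum: 152
152 mod 11 = 9

Check digit: 2


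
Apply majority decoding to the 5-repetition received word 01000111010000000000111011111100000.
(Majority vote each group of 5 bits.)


Groups: 01000, 11101, 00000, 00000, 11101, 11111, 00000
Majority votes: 0100110

0100110


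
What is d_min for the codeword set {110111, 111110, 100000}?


Comparing all pairs, minimum distance: 2
Can detect 1 errors, correct 0 errors

2


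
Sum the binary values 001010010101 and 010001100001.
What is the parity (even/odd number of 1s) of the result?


001010010101 = 661
010001100001 = 1121
Sum = 1782 = 11011110110
1s count = 8

even parity (8 ones in 11011110110)


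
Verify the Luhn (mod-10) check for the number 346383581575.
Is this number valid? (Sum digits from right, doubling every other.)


Luhn sum = 52
52 mod 10 = 2

Invalid (Luhn sum mod 10 = 2)


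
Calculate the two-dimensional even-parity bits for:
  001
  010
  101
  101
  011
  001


Row parities: 110001
Column parities: 001

Row P: 110001, Col P: 001, Corner: 1


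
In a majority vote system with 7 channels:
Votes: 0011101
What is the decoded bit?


Ones: 4 out of 7
Threshold: 4

1 (4/7 voted 1)


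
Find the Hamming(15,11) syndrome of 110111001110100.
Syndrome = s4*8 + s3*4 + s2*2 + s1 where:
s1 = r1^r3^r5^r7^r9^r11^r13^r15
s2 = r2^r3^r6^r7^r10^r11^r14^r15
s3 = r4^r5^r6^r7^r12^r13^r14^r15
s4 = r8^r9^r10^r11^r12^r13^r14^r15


s1=1, s2=0, s3=0, s4=0

Syndrome = 1 (error at position 1)


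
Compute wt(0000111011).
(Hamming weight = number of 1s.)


Counting 1s in 0000111011

5


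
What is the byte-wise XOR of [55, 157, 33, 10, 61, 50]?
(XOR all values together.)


XOR chain: 55 ^ 157 ^ 33 ^ 10 ^ 61 ^ 50 = 142

142


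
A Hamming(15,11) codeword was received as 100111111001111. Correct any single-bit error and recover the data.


Syndrome = 0: no error detected

Data: 01111001111 (no errors)


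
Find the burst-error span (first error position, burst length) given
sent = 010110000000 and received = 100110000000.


XOR: 110000000000

Burst at position 0, length 2


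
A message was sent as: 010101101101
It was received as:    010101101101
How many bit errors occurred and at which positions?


XOR: 000000000000

0 errors (received matches sent)


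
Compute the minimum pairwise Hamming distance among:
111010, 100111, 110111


Comparing all pairs, minimum distance: 1
Can detect 0 errors, correct 0 errors

1


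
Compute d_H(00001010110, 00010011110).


XOR: 00011001000
Count of 1s: 3

3


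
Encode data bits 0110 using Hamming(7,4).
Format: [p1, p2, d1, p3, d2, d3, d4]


Parity bits: p1=1, p2=1, p3=0

1100110


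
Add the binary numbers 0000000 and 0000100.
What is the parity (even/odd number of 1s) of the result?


0000000 = 0
0000100 = 4
Sum = 4 = 100
1s count = 1

odd parity (1 ones in 100)


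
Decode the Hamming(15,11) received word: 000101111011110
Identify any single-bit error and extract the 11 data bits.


Syndrome = 0: no error detected

Data: 00111011110 (no errors)


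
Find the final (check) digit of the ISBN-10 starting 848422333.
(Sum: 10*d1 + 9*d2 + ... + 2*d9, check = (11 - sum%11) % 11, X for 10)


Weighted sum: 257
257 mod 11 = 4

Check digit: 7


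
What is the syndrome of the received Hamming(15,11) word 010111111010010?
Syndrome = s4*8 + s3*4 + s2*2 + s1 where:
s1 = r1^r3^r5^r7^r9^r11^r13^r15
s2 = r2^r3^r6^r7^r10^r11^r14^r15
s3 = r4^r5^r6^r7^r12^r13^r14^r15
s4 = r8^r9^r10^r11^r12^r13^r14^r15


s1=0, s2=1, s3=1, s4=0

Syndrome = 6 (error at position 6)


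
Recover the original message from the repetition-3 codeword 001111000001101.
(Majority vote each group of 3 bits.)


Groups: 001, 111, 000, 001, 101
Majority votes: 01001

01001


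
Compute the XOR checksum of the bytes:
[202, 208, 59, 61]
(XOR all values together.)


XOR chain: 202 ^ 208 ^ 59 ^ 61 = 28

28


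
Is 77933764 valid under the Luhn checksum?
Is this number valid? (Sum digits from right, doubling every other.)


Luhn sum = 44
44 mod 10 = 4

Invalid (Luhn sum mod 10 = 4)


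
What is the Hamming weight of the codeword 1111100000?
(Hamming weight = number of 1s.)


Counting 1s in 1111100000

5


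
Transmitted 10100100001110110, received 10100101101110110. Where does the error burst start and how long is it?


XOR: 00000001100000000

Burst at position 7, length 2


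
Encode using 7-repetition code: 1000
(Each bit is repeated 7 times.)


Each bit -> 7 copies

1111111000000000000000000000


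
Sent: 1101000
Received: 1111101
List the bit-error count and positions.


XOR: 0010101

3 error(s) at position(s): 2, 4, 6


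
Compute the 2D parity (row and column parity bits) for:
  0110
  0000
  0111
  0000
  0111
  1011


Row parities: 001011
Column parities: 1101

Row P: 001011, Col P: 1101, Corner: 1


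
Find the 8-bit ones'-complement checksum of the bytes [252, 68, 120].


Sum = 440 mod 256 = 184
Complement = 71

71


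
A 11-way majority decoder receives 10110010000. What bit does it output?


Ones: 4 out of 11
Threshold: 6

0 (4/11 voted 1)


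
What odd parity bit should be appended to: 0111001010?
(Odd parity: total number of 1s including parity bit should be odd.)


Number of 1s in data: 5
Parity bit: 0

0


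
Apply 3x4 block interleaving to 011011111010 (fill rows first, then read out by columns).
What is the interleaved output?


Matrix:
  0110
  1111
  1010
Read columns: 011110111010

011110111010


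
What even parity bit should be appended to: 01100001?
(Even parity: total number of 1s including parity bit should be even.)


Number of 1s in data: 3
Parity bit: 1

1


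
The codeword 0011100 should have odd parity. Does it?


Number of 1s: 3

Yes, parity is correct (3 ones)


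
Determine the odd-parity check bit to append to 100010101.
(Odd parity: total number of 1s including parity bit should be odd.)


Number of 1s in data: 4
Parity bit: 1

1


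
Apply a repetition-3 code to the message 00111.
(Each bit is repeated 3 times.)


Each bit -> 3 copies

000000111111111


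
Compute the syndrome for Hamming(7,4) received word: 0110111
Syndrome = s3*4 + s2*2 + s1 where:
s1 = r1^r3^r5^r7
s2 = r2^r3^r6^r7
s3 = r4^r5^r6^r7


s1=1, s2=0, s3=1

Syndrome = 5 (error at position 5)


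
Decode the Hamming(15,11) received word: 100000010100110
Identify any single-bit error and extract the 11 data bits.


Syndrome = 0: no error detected

Data: 00000100110 (no errors)


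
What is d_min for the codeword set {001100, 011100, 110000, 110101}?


Comparing all pairs, minimum distance: 1
Can detect 0 errors, correct 0 errors

1


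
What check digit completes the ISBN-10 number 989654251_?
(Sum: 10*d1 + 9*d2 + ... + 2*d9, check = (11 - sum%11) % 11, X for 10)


Weighted sum: 351
351 mod 11 = 10

Check digit: 1


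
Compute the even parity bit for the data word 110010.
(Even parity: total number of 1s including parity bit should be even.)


Number of 1s in data: 3
Parity bit: 1

1


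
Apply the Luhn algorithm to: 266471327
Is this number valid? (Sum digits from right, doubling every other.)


Luhn sum = 42
42 mod 10 = 2

Invalid (Luhn sum mod 10 = 2)


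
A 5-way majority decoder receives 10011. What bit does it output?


Ones: 3 out of 5
Threshold: 3

1 (3/5 voted 1)


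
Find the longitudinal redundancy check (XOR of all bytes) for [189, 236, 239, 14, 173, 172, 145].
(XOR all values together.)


XOR chain: 189 ^ 236 ^ 239 ^ 14 ^ 173 ^ 172 ^ 145 = 32

32


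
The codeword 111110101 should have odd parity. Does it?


Number of 1s: 7

Yes, parity is correct (7 ones)


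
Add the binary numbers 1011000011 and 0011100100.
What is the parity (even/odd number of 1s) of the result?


1011000011 = 707
0011100100 = 228
Sum = 935 = 1110100111
1s count = 7

odd parity (7 ones in 1110100111)


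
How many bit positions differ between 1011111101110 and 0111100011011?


XOR: 1100011110101
Count of 1s: 8

8


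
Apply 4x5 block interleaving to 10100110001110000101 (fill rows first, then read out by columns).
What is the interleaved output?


Matrix:
  10100
  11000
  11100
  00101
Read columns: 11100110101100000001

11100110101100000001


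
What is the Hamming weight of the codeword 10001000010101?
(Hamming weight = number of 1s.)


Counting 1s in 10001000010101

5


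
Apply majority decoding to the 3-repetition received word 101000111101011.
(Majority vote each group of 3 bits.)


Groups: 101, 000, 111, 101, 011
Majority votes: 10111

10111


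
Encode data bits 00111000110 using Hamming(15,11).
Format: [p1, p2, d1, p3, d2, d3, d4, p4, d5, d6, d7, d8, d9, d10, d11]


Parity bits: p1=1, p2=1, p3=0, p4=1

110001111000110


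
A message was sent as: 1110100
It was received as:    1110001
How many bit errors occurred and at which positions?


XOR: 0000101

2 error(s) at position(s): 4, 6


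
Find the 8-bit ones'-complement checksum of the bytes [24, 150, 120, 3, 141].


Sum = 438 mod 256 = 182
Complement = 73

73


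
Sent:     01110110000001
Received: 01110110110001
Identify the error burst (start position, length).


XOR: 00000000110000

Burst at position 8, length 2


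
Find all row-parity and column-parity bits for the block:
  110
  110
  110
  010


Row parities: 0001
Column parities: 100

Row P: 0001, Col P: 100, Corner: 1


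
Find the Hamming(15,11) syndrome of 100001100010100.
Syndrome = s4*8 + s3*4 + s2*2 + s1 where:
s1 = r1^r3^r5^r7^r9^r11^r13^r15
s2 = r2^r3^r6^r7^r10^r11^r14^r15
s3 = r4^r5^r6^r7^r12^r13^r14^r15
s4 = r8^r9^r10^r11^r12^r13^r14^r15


s1=0, s2=1, s3=1, s4=0

Syndrome = 6 (error at position 6)


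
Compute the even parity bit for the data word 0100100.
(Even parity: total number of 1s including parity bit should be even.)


Number of 1s in data: 2
Parity bit: 0

0


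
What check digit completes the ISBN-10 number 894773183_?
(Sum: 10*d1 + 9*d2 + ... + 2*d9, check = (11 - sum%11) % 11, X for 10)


Weighted sum: 333
333 mod 11 = 3

Check digit: 8


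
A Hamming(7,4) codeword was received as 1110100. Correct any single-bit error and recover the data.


Syndrome = 5: error at position 5

Data: 1000 (corrected bit 5)


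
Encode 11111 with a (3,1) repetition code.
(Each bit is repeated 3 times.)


Each bit -> 3 copies

111111111111111
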